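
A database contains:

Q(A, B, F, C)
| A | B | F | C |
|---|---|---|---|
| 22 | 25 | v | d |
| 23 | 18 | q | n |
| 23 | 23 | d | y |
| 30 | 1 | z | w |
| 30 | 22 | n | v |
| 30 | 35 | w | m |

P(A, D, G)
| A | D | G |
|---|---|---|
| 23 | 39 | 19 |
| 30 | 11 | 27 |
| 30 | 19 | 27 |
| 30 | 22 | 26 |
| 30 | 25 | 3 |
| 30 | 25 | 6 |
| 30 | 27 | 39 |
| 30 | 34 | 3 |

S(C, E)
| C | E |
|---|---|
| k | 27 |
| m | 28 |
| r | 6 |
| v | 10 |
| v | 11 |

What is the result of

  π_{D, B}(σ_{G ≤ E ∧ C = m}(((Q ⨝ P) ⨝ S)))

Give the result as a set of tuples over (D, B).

{(11, 35), (19, 35), (22, 35), (25, 35), (34, 35)}

Joining Q and P on A yields {(23, 18, q, n, 39, 19), (23, 23, d, y, 39, 19), (30, 1, z, w, 11, 27), (30, 1, z, w, 19, 27), (30, 1, z, w, 22, 26), (30, 1, z, w, 25, 3), (30, 1, z, w, 25, 6), (30, 1, z, w, 27, 39), (30, 1, z, w, 34, 3), (30, 22, n, v, 11, 27), (30, 22, n, v, 19, 27), (30, 22, n, v, 22, 26), (30, 22, n, v, 25, 3), (30, 22, n, v, 25, 6), (30, 22, n, v, 27, 39), (30, 22, n, v, 34, 3), (30, 35, w, m, 11, 27), (30, 35, w, m, 19, 27), (30, 35, w, m, 22, 26), (30, 35, w, m, 25, 3), (30, 35, w, m, 25, 6), (30, 35, w, m, 27, 39), (30, 35, w, m, 34, 3)}.
Joining (Q ⨝ P) and S on C yields {(30, 22, n, v, 11, 27, 10), (30, 22, n, v, 11, 27, 11), (30, 22, n, v, 19, 27, 10), (30, 22, n, v, 19, 27, 11), (30, 22, n, v, 22, 26, 10), (30, 22, n, v, 22, 26, 11), (30, 22, n, v, 25, 3, 10), (30, 22, n, v, 25, 3, 11), (30, 22, n, v, 25, 6, 10), (30, 22, n, v, 25, 6, 11), (30, 22, n, v, 27, 39, 10), (30, 22, n, v, 27, 39, 11), (30, 22, n, v, 34, 3, 10), (30, 22, n, v, 34, 3, 11), (30, 35, w, m, 11, 27, 28), (30, 35, w, m, 19, 27, 28), (30, 35, w, m, 22, 26, 28), (30, 35, w, m, 25, 3, 28), (30, 35, w, m, 25, 6, 28), (30, 35, w, m, 27, 39, 28), (30, 35, w, m, 34, 3, 28)}.
Apply σ_{G ≤ E ∧ C = m}; surviving tuples: {(30, 35, w, m, 11, 27, 28), (30, 35, w, m, 19, 27, 28), (30, 35, w, m, 22, 26, 28), (30, 35, w, m, 25, 3, 28), (30, 35, w, m, 25, 6, 28), (30, 35, w, m, 34, 3, 28)}
π_{D, B} gives {(11, 35), (19, 35), (22, 35), (25, 35), (34, 35)} (1 duplicate(s) eliminated).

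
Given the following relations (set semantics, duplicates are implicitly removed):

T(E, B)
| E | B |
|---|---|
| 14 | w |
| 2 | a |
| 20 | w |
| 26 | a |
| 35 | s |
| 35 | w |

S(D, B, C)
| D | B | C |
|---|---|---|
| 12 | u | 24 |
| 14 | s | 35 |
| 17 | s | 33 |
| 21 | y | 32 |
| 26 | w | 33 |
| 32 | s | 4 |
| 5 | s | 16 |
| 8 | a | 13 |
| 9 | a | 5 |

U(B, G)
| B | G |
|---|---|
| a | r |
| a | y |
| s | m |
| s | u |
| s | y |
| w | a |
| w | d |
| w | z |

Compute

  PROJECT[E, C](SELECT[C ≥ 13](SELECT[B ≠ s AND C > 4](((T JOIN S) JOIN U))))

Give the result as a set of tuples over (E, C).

Joining T and S on B yields {(14, w, 26, 33), (2, a, 8, 13), (2, a, 9, 5), (20, w, 26, 33), (26, a, 8, 13), (26, a, 9, 5), (35, s, 14, 35), (35, s, 17, 33), (35, s, 32, 4), (35, s, 5, 16), (35, w, 26, 33)}.
Joining (T JOIN S) and U on B yields {(14, w, 26, 33, a), (14, w, 26, 33, d), (14, w, 26, 33, z), (2, a, 8, 13, r), (2, a, 8, 13, y), (2, a, 9, 5, r), (2, a, 9, 5, y), (20, w, 26, 33, a), (20, w, 26, 33, d), (20, w, 26, 33, z), (26, a, 8, 13, r), (26, a, 8, 13, y), (26, a, 9, 5, r), (26, a, 9, 5, y), (35, s, 14, 35, m), (35, s, 14, 35, u), (35, s, 14, 35, y), (35, s, 17, 33, m), (35, s, 17, 33, u), (35, s, 17, 33, y), (35, s, 32, 4, m), (35, s, 32, 4, u), (35, s, 32, 4, y), (35, s, 5, 16, m), (35, s, 5, 16, u), (35, s, 5, 16, y), (35, w, 26, 33, a), (35, w, 26, 33, d), (35, w, 26, 33, z)}.
Selection B ≠ s AND C > 4: {(14, w, 26, 33, a), (14, w, 26, 33, d), (14, w, 26, 33, z), (2, a, 8, 13, r), (2, a, 8, 13, y), (2, a, 9, 5, r), (2, a, 9, 5, y), (20, w, 26, 33, a), (20, w, 26, 33, d), (20, w, 26, 33, z), (26, a, 8, 13, r), (26, a, 8, 13, y), (26, a, 9, 5, r), (26, a, 9, 5, y), (35, w, 26, 33, a), (35, w, 26, 33, d), (35, w, 26, 33, z)}
Selection C ≥ 13: {(14, w, 26, 33, a), (14, w, 26, 33, d), (14, w, 26, 33, z), (2, a, 8, 13, r), (2, a, 8, 13, y), (20, w, 26, 33, a), (20, w, 26, 33, d), (20, w, 26, 33, z), (26, a, 8, 13, r), (26, a, 8, 13, y), (35, w, 26, 33, a), (35, w, 26, 33, d), (35, w, 26, 33, z)}
Projecting to E, C (8 duplicate(s) eliminated): {(14, 33), (2, 13), (20, 33), (26, 13), (35, 33)}

{(14, 33), (2, 13), (20, 33), (26, 13), (35, 33)}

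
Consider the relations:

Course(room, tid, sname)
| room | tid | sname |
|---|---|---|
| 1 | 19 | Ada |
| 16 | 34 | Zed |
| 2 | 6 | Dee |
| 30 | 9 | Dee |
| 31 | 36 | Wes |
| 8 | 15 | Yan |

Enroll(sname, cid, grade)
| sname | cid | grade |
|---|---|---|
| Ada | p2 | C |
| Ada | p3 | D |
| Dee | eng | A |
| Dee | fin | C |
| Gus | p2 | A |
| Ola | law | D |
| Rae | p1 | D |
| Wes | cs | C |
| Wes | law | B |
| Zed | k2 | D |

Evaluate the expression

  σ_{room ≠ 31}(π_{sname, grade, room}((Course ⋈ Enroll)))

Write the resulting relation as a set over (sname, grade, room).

{(Ada, C, 1), (Ada, D, 1), (Dee, A, 2), (Dee, A, 30), (Dee, C, 2), (Dee, C, 30), (Zed, D, 16)}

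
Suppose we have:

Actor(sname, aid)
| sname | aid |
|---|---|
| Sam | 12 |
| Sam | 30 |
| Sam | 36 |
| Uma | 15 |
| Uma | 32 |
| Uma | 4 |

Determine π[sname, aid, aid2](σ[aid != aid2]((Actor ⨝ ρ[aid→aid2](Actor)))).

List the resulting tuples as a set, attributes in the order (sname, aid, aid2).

ρ[aid→aid2]: schema becomes (sname, aid2); tuples unchanged.
Actor ⋈ ρ[aid→aid2](Actor) (natural join on sname): {(Sam, 12, 12), (Sam, 12, 30), (Sam, 12, 36), (Sam, 30, 12), (Sam, 30, 30), (Sam, 30, 36), (Sam, 36, 12), (Sam, 36, 30), (Sam, 36, 36), (Uma, 15, 15), (Uma, 15, 32), (Uma, 15, 4), (Uma, 32, 15), (Uma, 32, 32), (Uma, 32, 4), (Uma, 4, 15), (Uma, 4, 32), (Uma, 4, 4)}
Selection aid != aid2: {(Sam, 12, 30), (Sam, 12, 36), (Sam, 30, 12), (Sam, 30, 36), (Sam, 36, 12), (Sam, 36, 30), (Uma, 15, 32), (Uma, 15, 4), (Uma, 32, 15), (Uma, 32, 4), (Uma, 4, 15), (Uma, 4, 32)}
Keep only column(s) sname, aid, aid2: {(Sam, 12, 30), (Sam, 12, 36), (Sam, 30, 12), (Sam, 30, 36), (Sam, 36, 12), (Sam, 36, 30), (Uma, 15, 32), (Uma, 15, 4), (Uma, 32, 15), (Uma, 32, 4), (Uma, 4, 15), (Uma, 4, 32)}

{(Sam, 12, 30), (Sam, 12, 36), (Sam, 30, 12), (Sam, 30, 36), (Sam, 36, 12), (Sam, 36, 30), (Uma, 15, 32), (Uma, 15, 4), (Uma, 32, 15), (Uma, 32, 4), (Uma, 4, 15), (Uma, 4, 32)}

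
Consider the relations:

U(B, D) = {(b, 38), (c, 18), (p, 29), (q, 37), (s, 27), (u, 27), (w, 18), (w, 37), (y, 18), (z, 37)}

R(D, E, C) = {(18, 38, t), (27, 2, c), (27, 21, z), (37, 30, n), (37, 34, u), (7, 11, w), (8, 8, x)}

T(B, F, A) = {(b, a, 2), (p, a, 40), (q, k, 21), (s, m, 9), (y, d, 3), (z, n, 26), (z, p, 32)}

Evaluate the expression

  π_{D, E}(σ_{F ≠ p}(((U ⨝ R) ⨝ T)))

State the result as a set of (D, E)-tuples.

{(18, 38), (27, 2), (27, 21), (37, 30), (37, 34)}

Natural join on D: {(c, 18, 38, t), (q, 37, 30, n), (q, 37, 34, u), (s, 27, 2, c), (s, 27, 21, z), (u, 27, 2, c), (u, 27, 21, z), (w, 18, 38, t), (w, 37, 30, n), (w, 37, 34, u), (y, 18, 38, t), (z, 37, 30, n), (z, 37, 34, u)}
Natural join on B: {(q, 37, 30, n, k, 21), (q, 37, 34, u, k, 21), (s, 27, 2, c, m, 9), (s, 27, 21, z, m, 9), (y, 18, 38, t, d, 3), (z, 37, 30, n, n, 26), (z, 37, 30, n, p, 32), (z, 37, 34, u, n, 26), (z, 37, 34, u, p, 32)}
σ[F ≠ p]: keep tuples satisfying F ≠ p → {(q, 37, 30, n, k, 21), (q, 37, 34, u, k, 21), (s, 27, 2, c, m, 9), (s, 27, 21, z, m, 9), (y, 18, 38, t, d, 3), (z, 37, 30, n, n, 26), (z, 37, 34, u, n, 26)}
Keep only column(s) D, E (2 duplicate(s) eliminated): {(18, 38), (27, 2), (27, 21), (37, 30), (37, 34)}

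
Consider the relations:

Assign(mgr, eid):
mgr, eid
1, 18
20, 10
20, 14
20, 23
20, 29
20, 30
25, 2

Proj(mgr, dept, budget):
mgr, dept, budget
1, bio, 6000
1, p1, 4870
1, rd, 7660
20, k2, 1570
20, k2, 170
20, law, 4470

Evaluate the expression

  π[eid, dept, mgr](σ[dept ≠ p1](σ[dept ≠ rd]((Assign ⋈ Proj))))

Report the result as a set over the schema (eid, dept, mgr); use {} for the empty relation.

{(10, k2, 20), (10, law, 20), (14, k2, 20), (14, law, 20), (18, bio, 1), (23, k2, 20), (23, law, 20), (29, k2, 20), (29, law, 20), (30, k2, 20), (30, law, 20)}

Natural join on mgr: {(1, 18, bio, 6000), (1, 18, p1, 4870), (1, 18, rd, 7660), (20, 10, k2, 1570), (20, 10, k2, 170), (20, 10, law, 4470), (20, 14, k2, 1570), (20, 14, k2, 170), (20, 14, law, 4470), (20, 23, k2, 1570), (20, 23, k2, 170), (20, 23, law, 4470), (20, 29, k2, 1570), (20, 29, k2, 170), (20, 29, law, 4470), (20, 30, k2, 1570), (20, 30, k2, 170), (20, 30, law, 4470)}
Apply σ_{dept ≠ rd}; surviving tuples: {(1, 18, bio, 6000), (1, 18, p1, 4870), (20, 10, k2, 1570), (20, 10, k2, 170), (20, 10, law, 4470), (20, 14, k2, 1570), (20, 14, k2, 170), (20, 14, law, 4470), (20, 23, k2, 1570), (20, 23, k2, 170), (20, 23, law, 4470), (20, 29, k2, 1570), (20, 29, k2, 170), (20, 29, law, 4470), (20, 30, k2, 1570), (20, 30, k2, 170), (20, 30, law, 4470)}
Apply σ_{dept ≠ p1}; surviving tuples: {(1, 18, bio, 6000), (20, 10, k2, 1570), (20, 10, k2, 170), (20, 10, law, 4470), (20, 14, k2, 1570), (20, 14, k2, 170), (20, 14, law, 4470), (20, 23, k2, 1570), (20, 23, k2, 170), (20, 23, law, 4470), (20, 29, k2, 1570), (20, 29, k2, 170), (20, 29, law, 4470), (20, 30, k2, 1570), (20, 30, k2, 170), (20, 30, law, 4470)}
Keep only column(s) eid, dept, mgr (5 duplicate(s) eliminated): {(10, k2, 20), (10, law, 20), (14, k2, 20), (14, law, 20), (18, bio, 1), (23, k2, 20), (23, law, 20), (29, k2, 20), (29, law, 20), (30, k2, 20), (30, law, 20)}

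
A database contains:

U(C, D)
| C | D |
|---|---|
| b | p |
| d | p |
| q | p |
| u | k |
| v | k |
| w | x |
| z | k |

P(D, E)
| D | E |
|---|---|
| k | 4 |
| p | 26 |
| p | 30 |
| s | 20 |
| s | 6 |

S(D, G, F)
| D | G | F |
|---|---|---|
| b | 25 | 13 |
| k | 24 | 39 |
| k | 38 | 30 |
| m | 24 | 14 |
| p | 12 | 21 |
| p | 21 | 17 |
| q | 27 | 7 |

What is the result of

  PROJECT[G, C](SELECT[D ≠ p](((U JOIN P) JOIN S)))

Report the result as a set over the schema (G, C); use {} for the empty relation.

{(24, u), (24, v), (24, z), (38, u), (38, v), (38, z)}

Joining U and P on D yields {(b, p, 26), (b, p, 30), (d, p, 26), (d, p, 30), (q, p, 26), (q, p, 30), (u, k, 4), (v, k, 4), (z, k, 4)}.
Joining (U JOIN P) and S on D yields {(b, p, 26, 12, 21), (b, p, 26, 21, 17), (b, p, 30, 12, 21), (b, p, 30, 21, 17), (d, p, 26, 12, 21), (d, p, 26, 21, 17), (d, p, 30, 12, 21), (d, p, 30, 21, 17), (q, p, 26, 12, 21), (q, p, 26, 21, 17), (q, p, 30, 12, 21), (q, p, 30, 21, 17), (u, k, 4, 24, 39), (u, k, 4, 38, 30), (v, k, 4, 24, 39), (v, k, 4, 38, 30), (z, k, 4, 24, 39), (z, k, 4, 38, 30)}.
Selection D ≠ p: {(u, k, 4, 24, 39), (u, k, 4, 38, 30), (v, k, 4, 24, 39), (v, k, 4, 38, 30), (z, k, 4, 24, 39), (z, k, 4, 38, 30)}
π[G, C]: project onto (G, C) → {(24, u), (24, v), (24, z), (38, u), (38, v), (38, z)}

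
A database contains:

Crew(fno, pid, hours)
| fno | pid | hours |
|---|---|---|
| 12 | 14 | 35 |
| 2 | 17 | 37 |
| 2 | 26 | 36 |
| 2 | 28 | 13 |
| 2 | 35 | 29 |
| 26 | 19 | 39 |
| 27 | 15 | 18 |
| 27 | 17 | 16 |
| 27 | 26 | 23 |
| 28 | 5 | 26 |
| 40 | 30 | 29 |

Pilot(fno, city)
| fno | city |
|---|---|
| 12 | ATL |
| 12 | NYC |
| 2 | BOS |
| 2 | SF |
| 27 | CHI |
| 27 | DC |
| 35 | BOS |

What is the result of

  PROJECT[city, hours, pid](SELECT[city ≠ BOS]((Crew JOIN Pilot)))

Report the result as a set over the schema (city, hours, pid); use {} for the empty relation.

Crew ⋈ Pilot (natural join on fno): {(12, 14, 35, ATL), (12, 14, 35, NYC), (2, 17, 37, BOS), (2, 17, 37, SF), (2, 26, 36, BOS), (2, 26, 36, SF), (2, 28, 13, BOS), (2, 28, 13, SF), (2, 35, 29, BOS), (2, 35, 29, SF), (27, 15, 18, CHI), (27, 15, 18, DC), (27, 17, 16, CHI), (27, 17, 16, DC), (27, 26, 23, CHI), (27, 26, 23, DC)}
Apply σ_{city ≠ BOS}; surviving tuples: {(12, 14, 35, ATL), (12, 14, 35, NYC), (2, 17, 37, SF), (2, 26, 36, SF), (2, 28, 13, SF), (2, 35, 29, SF), (27, 15, 18, CHI), (27, 15, 18, DC), (27, 17, 16, CHI), (27, 17, 16, DC), (27, 26, 23, CHI), (27, 26, 23, DC)}
Projecting to city, hours, pid: {(ATL, 35, 14), (CHI, 16, 17), (CHI, 18, 15), (CHI, 23, 26), (DC, 16, 17), (DC, 18, 15), (DC, 23, 26), (NYC, 35, 14), (SF, 13, 28), (SF, 29, 35), (SF, 36, 26), (SF, 37, 17)}

{(ATL, 35, 14), (CHI, 16, 17), (CHI, 18, 15), (CHI, 23, 26), (DC, 16, 17), (DC, 18, 15), (DC, 23, 26), (NYC, 35, 14), (SF, 13, 28), (SF, 29, 35), (SF, 36, 26), (SF, 37, 17)}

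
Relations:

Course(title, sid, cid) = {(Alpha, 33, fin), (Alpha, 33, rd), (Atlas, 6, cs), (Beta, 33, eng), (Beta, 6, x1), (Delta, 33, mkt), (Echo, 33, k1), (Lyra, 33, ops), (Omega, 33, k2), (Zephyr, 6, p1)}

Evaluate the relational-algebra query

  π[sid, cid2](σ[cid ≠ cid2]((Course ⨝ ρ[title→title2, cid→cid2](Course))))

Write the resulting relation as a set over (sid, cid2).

{(33, eng), (33, fin), (33, k1), (33, k2), (33, mkt), (33, ops), (33, rd), (6, cs), (6, p1), (6, x1)}

ρ[title→title2, cid→cid2]: schema becomes (title2, sid, cid2); tuples unchanged.
Joining Course and ρ[title→title2, cid→cid2](Course) on sid yields {(Alpha, 33, fin, Alpha, fin), (Alpha, 33, fin, Alpha, rd), (Alpha, 33, fin, Beta, eng), (Alpha, 33, fin, Delta, mkt), (Alpha, 33, fin, Echo, k1), (Alpha, 33, fin, Lyra, ops), (Alpha, 33, fin, Omega, k2), (Alpha, 33, rd, Alpha, fin), (Alpha, 33, rd, Alpha, rd), (Alpha, 33, rd, Beta, eng), (Alpha, 33, rd, Delta, mkt), (Alpha, 33, rd, Echo, k1), (Alpha, 33, rd, Lyra, ops), (Alpha, 33, rd, Omega, k2), (Atlas, 6, cs, Atlas, cs), (Atlas, 6, cs, Beta, x1), (Atlas, 6, cs, Zephyr, p1), (Beta, 33, eng, Alpha, fin), (Beta, 33, eng, Alpha, rd), (Beta, 33, eng, Beta, eng), (Beta, 33, eng, Delta, mkt), (Beta, 33, eng, Echo, k1), (Beta, 33, eng, Lyra, ops), (Beta, 33, eng, Omega, k2), (Beta, 6, x1, Atlas, cs), (Beta, 6, x1, Beta, x1), (Beta, 6, x1, Zephyr, p1), (Delta, 33, mkt, Alpha, fin), (Delta, 33, mkt, Alpha, rd), (Delta, 33, mkt, Beta, eng), (Delta, 33, mkt, Delta, mkt), (Delta, 33, mkt, Echo, k1), (Delta, 33, mkt, Lyra, ops), (Delta, 33, mkt, Omega, k2), (Echo, 33, k1, Alpha, fin), (Echo, 33, k1, Alpha, rd), (Echo, 33, k1, Beta, eng), (Echo, 33, k1, Delta, mkt), (Echo, 33, k1, Echo, k1), (Echo, 33, k1, Lyra, ops), (Echo, 33, k1, Omega, k2), (Lyra, 33, ops, Alpha, fin), (Lyra, 33, ops, Alpha, rd), (Lyra, 33, ops, Beta, eng), (Lyra, 33, ops, Delta, mkt), (Lyra, 33, ops, Echo, k1), (Lyra, 33, ops, Lyra, ops), (Lyra, 33, ops, Omega, k2), (Omega, 33, k2, Alpha, fin), (Omega, 33, k2, Alpha, rd), (Omega, 33, k2, Beta, eng), (Omega, 33, k2, Delta, mkt), (Omega, 33, k2, Echo, k1), (Omega, 33, k2, Lyra, ops), (Omega, 33, k2, Omega, k2), (Zephyr, 6, p1, Atlas, cs), (Zephyr, 6, p1, Beta, x1), (Zephyr, 6, p1, Zephyr, p1)}.
Apply σ_{cid ≠ cid2}; surviving tuples: {(Alpha, 33, fin, Alpha, rd), (Alpha, 33, fin, Beta, eng), (Alpha, 33, fin, Delta, mkt), (Alpha, 33, fin, Echo, k1), (Alpha, 33, fin, Lyra, ops), (Alpha, 33, fin, Omega, k2), (Alpha, 33, rd, Alpha, fin), (Alpha, 33, rd, Beta, eng), (Alpha, 33, rd, Delta, mkt), (Alpha, 33, rd, Echo, k1), (Alpha, 33, rd, Lyra, ops), (Alpha, 33, rd, Omega, k2), (Atlas, 6, cs, Beta, x1), (Atlas, 6, cs, Zephyr, p1), (Beta, 33, eng, Alpha, fin), (Beta, 33, eng, Alpha, rd), (Beta, 33, eng, Delta, mkt), (Beta, 33, eng, Echo, k1), (Beta, 33, eng, Lyra, ops), (Beta, 33, eng, Omega, k2), (Beta, 6, x1, Atlas, cs), (Beta, 6, x1, Zephyr, p1), (Delta, 33, mkt, Alpha, fin), (Delta, 33, mkt, Alpha, rd), (Delta, 33, mkt, Beta, eng), (Delta, 33, mkt, Echo, k1), (Delta, 33, mkt, Lyra, ops), (Delta, 33, mkt, Omega, k2), (Echo, 33, k1, Alpha, fin), (Echo, 33, k1, Alpha, rd), (Echo, 33, k1, Beta, eng), (Echo, 33, k1, Delta, mkt), (Echo, 33, k1, Lyra, ops), (Echo, 33, k1, Omega, k2), (Lyra, 33, ops, Alpha, fin), (Lyra, 33, ops, Alpha, rd), (Lyra, 33, ops, Beta, eng), (Lyra, 33, ops, Delta, mkt), (Lyra, 33, ops, Echo, k1), (Lyra, 33, ops, Omega, k2), (Omega, 33, k2, Alpha, fin), (Omega, 33, k2, Alpha, rd), (Omega, 33, k2, Beta, eng), (Omega, 33, k2, Delta, mkt), (Omega, 33, k2, Echo, k1), (Omega, 33, k2, Lyra, ops), (Zephyr, 6, p1, Atlas, cs), (Zephyr, 6, p1, Beta, x1)}
Projecting to sid, cid2 (38 duplicate(s) eliminated): {(33, eng), (33, fin), (33, k1), (33, k2), (33, mkt), (33, ops), (33, rd), (6, cs), (6, p1), (6, x1)}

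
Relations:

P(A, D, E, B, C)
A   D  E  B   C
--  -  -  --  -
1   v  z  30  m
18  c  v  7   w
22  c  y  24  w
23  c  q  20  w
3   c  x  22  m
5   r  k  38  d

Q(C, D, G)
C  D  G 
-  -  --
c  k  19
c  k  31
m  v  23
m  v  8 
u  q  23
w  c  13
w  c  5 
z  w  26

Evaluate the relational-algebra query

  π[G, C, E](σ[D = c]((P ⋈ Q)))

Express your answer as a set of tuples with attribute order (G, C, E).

Joining P and Q on D, C yields {(1, v, z, 30, m, 23), (1, v, z, 30, m, 8), (18, c, v, 7, w, 13), (18, c, v, 7, w, 5), (22, c, y, 24, w, 13), (22, c, y, 24, w, 5), (23, c, q, 20, w, 13), (23, c, q, 20, w, 5)}.
σ[D = c]: keep tuples satisfying D = c → {(18, c, v, 7, w, 13), (18, c, v, 7, w, 5), (22, c, y, 24, w, 13), (22, c, y, 24, w, 5), (23, c, q, 20, w, 13), (23, c, q, 20, w, 5)}
Keep only column(s) G, C, E: {(13, w, q), (13, w, v), (13, w, y), (5, w, q), (5, w, v), (5, w, y)}

{(13, w, q), (13, w, v), (13, w, y), (5, w, q), (5, w, v), (5, w, y)}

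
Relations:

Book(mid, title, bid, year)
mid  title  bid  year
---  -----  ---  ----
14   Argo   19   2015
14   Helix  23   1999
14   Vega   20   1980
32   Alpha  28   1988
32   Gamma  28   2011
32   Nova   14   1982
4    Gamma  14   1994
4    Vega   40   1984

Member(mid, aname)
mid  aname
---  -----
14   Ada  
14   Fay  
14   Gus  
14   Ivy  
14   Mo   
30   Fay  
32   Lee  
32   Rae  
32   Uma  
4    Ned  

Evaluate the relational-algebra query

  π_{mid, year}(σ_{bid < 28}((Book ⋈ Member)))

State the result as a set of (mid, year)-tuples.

Natural join on mid: {(14, Argo, 19, 2015, Ada), (14, Argo, 19, 2015, Fay), (14, Argo, 19, 2015, Gus), (14, Argo, 19, 2015, Ivy), (14, Argo, 19, 2015, Mo), (14, Helix, 23, 1999, Ada), (14, Helix, 23, 1999, Fay), (14, Helix, 23, 1999, Gus), (14, Helix, 23, 1999, Ivy), (14, Helix, 23, 1999, Mo), (14, Vega, 20, 1980, Ada), (14, Vega, 20, 1980, Fay), (14, Vega, 20, 1980, Gus), (14, Vega, 20, 1980, Ivy), (14, Vega, 20, 1980, Mo), (32, Alpha, 28, 1988, Lee), (32, Alpha, 28, 1988, Rae), (32, Alpha, 28, 1988, Uma), (32, Gamma, 28, 2011, Lee), (32, Gamma, 28, 2011, Rae), (32, Gamma, 28, 2011, Uma), (32, Nova, 14, 1982, Lee), (32, Nova, 14, 1982, Rae), (32, Nova, 14, 1982, Uma), (4, Gamma, 14, 1994, Ned), (4, Vega, 40, 1984, Ned)}
Apply σ_{bid < 28}; surviving tuples: {(14, Argo, 19, 2015, Ada), (14, Argo, 19, 2015, Fay), (14, Argo, 19, 2015, Gus), (14, Argo, 19, 2015, Ivy), (14, Argo, 19, 2015, Mo), (14, Helix, 23, 1999, Ada), (14, Helix, 23, 1999, Fay), (14, Helix, 23, 1999, Gus), (14, Helix, 23, 1999, Ivy), (14, Helix, 23, 1999, Mo), (14, Vega, 20, 1980, Ada), (14, Vega, 20, 1980, Fay), (14, Vega, 20, 1980, Gus), (14, Vega, 20, 1980, Ivy), (14, Vega, 20, 1980, Mo), (32, Nova, 14, 1982, Lee), (32, Nova, 14, 1982, Rae), (32, Nova, 14, 1982, Uma), (4, Gamma, 14, 1994, Ned)}
π_{mid, year} gives {(14, 1980), (14, 1999), (14, 2015), (32, 1982), (4, 1994)} (14 duplicate(s) eliminated).

{(14, 1980), (14, 1999), (14, 2015), (32, 1982), (4, 1994)}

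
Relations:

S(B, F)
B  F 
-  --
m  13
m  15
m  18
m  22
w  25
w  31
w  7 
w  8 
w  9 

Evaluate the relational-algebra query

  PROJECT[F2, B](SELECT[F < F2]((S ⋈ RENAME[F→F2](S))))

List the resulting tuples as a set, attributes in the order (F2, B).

{(15, m), (18, m), (22, m), (25, w), (31, w), (8, w), (9, w)}

ρ[F→F2]: schema becomes (B, F2); tuples unchanged.
Natural join on B: {(m, 13, 13), (m, 13, 15), (m, 13, 18), (m, 13, 22), (m, 15, 13), (m, 15, 15), (m, 15, 18), (m, 15, 22), (m, 18, 13), (m, 18, 15), (m, 18, 18), (m, 18, 22), (m, 22, 13), (m, 22, 15), (m, 22, 18), (m, 22, 22), (w, 25, 25), (w, 25, 31), (w, 25, 7), (w, 25, 8), (w, 25, 9), (w, 31, 25), (w, 31, 31), (w, 31, 7), (w, 31, 8), (w, 31, 9), (w, 7, 25), (w, 7, 31), (w, 7, 7), (w, 7, 8), (w, 7, 9), (w, 8, 25), (w, 8, 31), (w, 8, 7), (w, 8, 8), (w, 8, 9), (w, 9, 25), (w, 9, 31), (w, 9, 7), (w, 9, 8), (w, 9, 9)}
σ[F < F2]: keep tuples satisfying F < F2 → {(m, 13, 15), (m, 13, 18), (m, 13, 22), (m, 15, 18), (m, 15, 22), (m, 18, 22), (w, 25, 31), (w, 7, 25), (w, 7, 31), (w, 7, 8), (w, 7, 9), (w, 8, 25), (w, 8, 31), (w, 8, 9), (w, 9, 25), (w, 9, 31)}
Projecting to F2, B (9 duplicate(s) eliminated): {(15, m), (18, m), (22, m), (25, w), (31, w), (8, w), (9, w)}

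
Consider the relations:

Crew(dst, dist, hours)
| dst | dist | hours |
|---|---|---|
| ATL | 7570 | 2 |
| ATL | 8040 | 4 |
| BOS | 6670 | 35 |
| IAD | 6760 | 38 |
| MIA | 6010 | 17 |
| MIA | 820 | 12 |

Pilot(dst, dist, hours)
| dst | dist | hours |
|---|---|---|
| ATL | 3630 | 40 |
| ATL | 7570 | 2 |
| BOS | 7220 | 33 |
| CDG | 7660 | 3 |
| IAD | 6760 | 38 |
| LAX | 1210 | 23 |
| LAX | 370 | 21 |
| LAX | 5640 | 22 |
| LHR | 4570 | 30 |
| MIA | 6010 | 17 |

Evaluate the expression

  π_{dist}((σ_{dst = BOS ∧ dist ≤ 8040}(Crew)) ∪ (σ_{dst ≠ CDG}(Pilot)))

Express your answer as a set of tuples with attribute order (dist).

{1210, 3630, 370, 4570, 5640, 6010, 6670, 6760, 7220, 7570}

σ[dst = BOS ∧ dist ≤ 8040]: keep tuples satisfying dst = BOS ∧ dist ≤ 8040 → {(BOS, 6670, 35)}
σ[dst ≠ CDG]: keep tuples satisfying dst ≠ CDG → {(ATL, 3630, 40), (ATL, 7570, 2), (BOS, 7220, 33), (IAD, 6760, 38), (LAX, 1210, 23), (LAX, 370, 21), (LAX, 5640, 22), (LHR, 4570, 30), (MIA, 6010, 17)}
Set union of the two operands is {(ATL, 3630, 40), (ATL, 7570, 2), (BOS, 6670, 35), (BOS, 7220, 33), (IAD, 6760, 38), (LAX, 1210, 23), (LAX, 370, 21), (LAX, 5640, 22), (LHR, 4570, 30), (MIA, 6010, 17)}.
π_{dist} gives {1210, 3630, 370, 4570, 5640, 6010, 6670, 6760, 7220, 7570}.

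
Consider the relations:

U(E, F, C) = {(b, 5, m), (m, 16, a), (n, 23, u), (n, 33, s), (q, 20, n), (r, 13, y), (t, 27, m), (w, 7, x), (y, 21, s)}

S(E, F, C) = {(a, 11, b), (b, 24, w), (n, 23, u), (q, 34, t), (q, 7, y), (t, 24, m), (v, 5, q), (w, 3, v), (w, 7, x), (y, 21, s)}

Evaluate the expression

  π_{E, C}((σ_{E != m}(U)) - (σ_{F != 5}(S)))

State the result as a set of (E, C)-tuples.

{(b, m), (n, s), (q, n), (r, y), (t, m)}

σ[E != m]: keep tuples satisfying E != m → {(b, 5, m), (n, 23, u), (n, 33, s), (q, 20, n), (r, 13, y), (t, 27, m), (w, 7, x), (y, 21, s)}
σ[F != 5]: keep tuples satisfying F != 5 → {(a, 11, b), (b, 24, w), (n, 23, u), (q, 34, t), (q, 7, y), (t, 24, m), (w, 3, v), (w, 7, x), (y, 21, s)}
Taking the difference: {(b, 5, m), (n, 33, s), (q, 20, n), (r, 13, y), (t, 27, m)}
π[E, C]: project onto (E, C) → {(b, m), (n, s), (q, n), (r, y), (t, m)}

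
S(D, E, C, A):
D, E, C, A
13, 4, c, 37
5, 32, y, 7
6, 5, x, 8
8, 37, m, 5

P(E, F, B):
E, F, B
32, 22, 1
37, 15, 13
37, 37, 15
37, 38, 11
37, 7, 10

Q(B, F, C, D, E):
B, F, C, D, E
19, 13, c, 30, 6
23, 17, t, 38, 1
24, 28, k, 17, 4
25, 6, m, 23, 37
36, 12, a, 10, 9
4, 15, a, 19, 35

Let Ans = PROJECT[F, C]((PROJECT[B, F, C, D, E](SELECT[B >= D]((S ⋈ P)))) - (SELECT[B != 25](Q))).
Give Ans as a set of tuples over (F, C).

Natural join on E: {(5, 32, y, 7, 22, 1), (8, 37, m, 5, 15, 13), (8, 37, m, 5, 37, 15), (8, 37, m, 5, 38, 11), (8, 37, m, 5, 7, 10)}
Selection B >= D: {(8, 37, m, 5, 15, 13), (8, 37, m, 5, 37, 15), (8, 37, m, 5, 38, 11), (8, 37, m, 5, 7, 10)}
π_{B, F, C, D, E} gives {(10, 7, m, 8, 37), (11, 38, m, 8, 37), (13, 15, m, 8, 37), (15, 37, m, 8, 37)}.
Selection B != 25: {(19, 13, c, 30, 6), (23, 17, t, 38, 1), (24, 28, k, 17, 4), (36, 12, a, 10, 9), (4, 15, a, 19, 35)}
Taking the difference: {(10, 7, m, 8, 37), (11, 38, m, 8, 37), (13, 15, m, 8, 37), (15, 37, m, 8, 37)}
π_{F, C} gives {(15, m), (37, m), (38, m), (7, m)}.

{(15, m), (37, m), (38, m), (7, m)}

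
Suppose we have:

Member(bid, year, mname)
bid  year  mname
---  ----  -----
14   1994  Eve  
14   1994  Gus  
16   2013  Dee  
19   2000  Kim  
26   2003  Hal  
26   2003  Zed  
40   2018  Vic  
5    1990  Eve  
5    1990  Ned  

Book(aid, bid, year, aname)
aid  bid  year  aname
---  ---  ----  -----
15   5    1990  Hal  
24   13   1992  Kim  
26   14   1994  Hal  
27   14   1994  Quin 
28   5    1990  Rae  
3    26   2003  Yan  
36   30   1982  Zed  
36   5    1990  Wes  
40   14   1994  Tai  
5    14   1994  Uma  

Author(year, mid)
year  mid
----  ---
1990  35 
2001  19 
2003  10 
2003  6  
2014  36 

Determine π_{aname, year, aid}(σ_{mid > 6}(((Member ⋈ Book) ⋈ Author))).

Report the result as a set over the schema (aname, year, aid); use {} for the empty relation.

Member ⋈ Book (natural join on bid, year): {(14, 1994, Eve, 26, Hal), (14, 1994, Eve, 27, Quin), (14, 1994, Eve, 40, Tai), (14, 1994, Eve, 5, Uma), (14, 1994, Gus, 26, Hal), (14, 1994, Gus, 27, Quin), (14, 1994, Gus, 40, Tai), (14, 1994, Gus, 5, Uma), (26, 2003, Hal, 3, Yan), (26, 2003, Zed, 3, Yan), (5, 1990, Eve, 15, Hal), (5, 1990, Eve, 28, Rae), (5, 1990, Eve, 36, Wes), (5, 1990, Ned, 15, Hal), (5, 1990, Ned, 28, Rae), (5, 1990, Ned, 36, Wes)}
(Member ⋈ Book) ⋈ Author (natural join on year): {(26, 2003, Hal, 3, Yan, 10), (26, 2003, Hal, 3, Yan, 6), (26, 2003, Zed, 3, Yan, 10), (26, 2003, Zed, 3, Yan, 6), (5, 1990, Eve, 15, Hal, 35), (5, 1990, Eve, 28, Rae, 35), (5, 1990, Eve, 36, Wes, 35), (5, 1990, Ned, 15, Hal, 35), (5, 1990, Ned, 28, Rae, 35), (5, 1990, Ned, 36, Wes, 35)}
Apply σ_{mid > 6}; surviving tuples: {(26, 2003, Hal, 3, Yan, 10), (26, 2003, Zed, 3, Yan, 10), (5, 1990, Eve, 15, Hal, 35), (5, 1990, Eve, 28, Rae, 35), (5, 1990, Eve, 36, Wes, 35), (5, 1990, Ned, 15, Hal, 35), (5, 1990, Ned, 28, Rae, 35), (5, 1990, Ned, 36, Wes, 35)}
π_{aname, year, aid} gives {(Hal, 1990, 15), (Rae, 1990, 28), (Wes, 1990, 36), (Yan, 2003, 3)} (4 duplicate(s) eliminated).

{(Hal, 1990, 15), (Rae, 1990, 28), (Wes, 1990, 36), (Yan, 2003, 3)}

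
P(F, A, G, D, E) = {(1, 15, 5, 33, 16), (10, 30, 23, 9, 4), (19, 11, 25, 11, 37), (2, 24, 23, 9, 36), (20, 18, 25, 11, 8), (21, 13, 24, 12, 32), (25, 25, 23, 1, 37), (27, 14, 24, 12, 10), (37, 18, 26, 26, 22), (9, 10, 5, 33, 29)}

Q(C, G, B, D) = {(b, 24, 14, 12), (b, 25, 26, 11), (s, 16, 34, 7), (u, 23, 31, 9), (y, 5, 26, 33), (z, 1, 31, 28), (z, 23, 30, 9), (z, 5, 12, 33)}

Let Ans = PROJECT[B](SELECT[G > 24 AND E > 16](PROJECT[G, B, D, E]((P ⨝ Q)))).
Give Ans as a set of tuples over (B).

{26}

P ⋈ Q (natural join on G, D): {(1, 15, 5, 33, 16, y, 26), (1, 15, 5, 33, 16, z, 12), (10, 30, 23, 9, 4, u, 31), (10, 30, 23, 9, 4, z, 30), (19, 11, 25, 11, 37, b, 26), (2, 24, 23, 9, 36, u, 31), (2, 24, 23, 9, 36, z, 30), (20, 18, 25, 11, 8, b, 26), (21, 13, 24, 12, 32, b, 14), (27, 14, 24, 12, 10, b, 14), (9, 10, 5, 33, 29, y, 26), (9, 10, 5, 33, 29, z, 12)}
π[G, B, D, E]: project onto (G, B, D, E) → {(23, 30, 9, 36), (23, 30, 9, 4), (23, 31, 9, 36), (23, 31, 9, 4), (24, 14, 12, 10), (24, 14, 12, 32), (25, 26, 11, 37), (25, 26, 11, 8), (5, 12, 33, 16), (5, 12, 33, 29), (5, 26, 33, 16), (5, 26, 33, 29)}
Filtering on G > 24 AND E > 16 leaves {(25, 26, 11, 37)}.
π[B]: project onto (B) → {26}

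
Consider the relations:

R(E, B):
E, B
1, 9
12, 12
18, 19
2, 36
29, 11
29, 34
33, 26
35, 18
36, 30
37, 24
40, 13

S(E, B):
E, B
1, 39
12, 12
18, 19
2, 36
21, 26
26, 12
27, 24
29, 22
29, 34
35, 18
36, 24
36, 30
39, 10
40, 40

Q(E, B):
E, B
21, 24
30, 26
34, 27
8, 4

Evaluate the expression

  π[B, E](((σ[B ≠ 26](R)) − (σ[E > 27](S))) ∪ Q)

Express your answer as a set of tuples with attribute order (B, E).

{(11, 29), (12, 12), (13, 40), (19, 18), (24, 21), (24, 37), (26, 30), (27, 34), (36, 2), (4, 8), (9, 1)}

Apply σ_{B ≠ 26}; surviving tuples: {(1, 9), (12, 12), (18, 19), (2, 36), (29, 11), (29, 34), (35, 18), (36, 30), (37, 24), (40, 13)}
Apply σ_{E > 27}; surviving tuples: {(29, 22), (29, 34), (35, 18), (36, 24), (36, 30), (39, 10), (40, 40)}
Taking the difference: {(1, 9), (12, 12), (18, 19), (2, 36), (29, 11), (37, 24), (40, 13)}
Taking the union: {(1, 9), (12, 12), (18, 19), (2, 36), (21, 24), (29, 11), (30, 26), (34, 27), (37, 24), (40, 13), (8, 4)}
π_{B, E} gives {(11, 29), (12, 12), (13, 40), (19, 18), (24, 21), (24, 37), (26, 30), (27, 34), (36, 2), (4, 8), (9, 1)}.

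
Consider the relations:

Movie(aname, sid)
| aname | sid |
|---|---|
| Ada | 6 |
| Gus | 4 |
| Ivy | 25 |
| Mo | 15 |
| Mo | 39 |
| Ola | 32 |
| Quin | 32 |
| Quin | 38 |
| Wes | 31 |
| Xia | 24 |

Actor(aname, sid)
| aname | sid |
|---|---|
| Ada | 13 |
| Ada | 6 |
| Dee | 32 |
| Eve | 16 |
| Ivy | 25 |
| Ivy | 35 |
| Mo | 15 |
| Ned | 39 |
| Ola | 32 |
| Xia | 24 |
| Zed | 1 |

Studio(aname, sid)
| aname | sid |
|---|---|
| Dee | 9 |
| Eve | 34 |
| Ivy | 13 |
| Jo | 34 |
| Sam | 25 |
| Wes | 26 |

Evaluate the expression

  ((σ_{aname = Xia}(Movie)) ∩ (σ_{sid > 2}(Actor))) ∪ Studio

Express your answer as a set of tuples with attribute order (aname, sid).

{(Dee, 9), (Eve, 34), (Ivy, 13), (Jo, 34), (Sam, 25), (Wes, 26), (Xia, 24)}

Filtering on aname = Xia leaves {(Xia, 24)}.
Filtering on sid > 2 leaves {(Ada, 13), (Ada, 6), (Dee, 32), (Eve, 16), (Ivy, 25), (Ivy, 35), (Mo, 15), (Ned, 39), (Ola, 32), (Xia, 24)}.
Set intersection of the two operands is {(Xia, 24)}.
Set union of the two operands is {(Dee, 9), (Eve, 34), (Ivy, 13), (Jo, 34), (Sam, 25), (Wes, 26), (Xia, 24)}.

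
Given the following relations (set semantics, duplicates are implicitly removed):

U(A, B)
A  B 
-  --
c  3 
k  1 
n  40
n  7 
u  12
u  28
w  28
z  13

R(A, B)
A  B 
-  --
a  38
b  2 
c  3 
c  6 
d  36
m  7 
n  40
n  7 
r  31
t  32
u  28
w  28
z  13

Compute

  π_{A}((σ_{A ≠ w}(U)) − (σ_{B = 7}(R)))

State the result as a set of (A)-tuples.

Apply σ_{A ≠ w}; surviving tuples: {(c, 3), (k, 1), (n, 40), (n, 7), (u, 12), (u, 28), (z, 13)}
Apply σ_{B = 7}; surviving tuples: {(m, 7), (n, 7)}
Taking the difference: {(c, 3), (k, 1), (n, 40), (u, 12), (u, 28), (z, 13)}
π[A]: project onto (A) (1 duplicate(s) eliminated) → {c, k, n, u, z}

{c, k, n, u, z}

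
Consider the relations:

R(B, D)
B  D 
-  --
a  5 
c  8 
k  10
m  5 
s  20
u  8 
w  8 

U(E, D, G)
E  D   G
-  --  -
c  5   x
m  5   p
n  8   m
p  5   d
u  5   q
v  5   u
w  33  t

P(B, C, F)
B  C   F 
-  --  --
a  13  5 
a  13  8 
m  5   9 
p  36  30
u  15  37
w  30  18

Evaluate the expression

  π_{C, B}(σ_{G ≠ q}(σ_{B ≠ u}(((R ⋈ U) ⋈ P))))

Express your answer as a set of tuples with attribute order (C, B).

Joining R and U on D yields {(a, 5, c, x), (a, 5, m, p), (a, 5, p, d), (a, 5, u, q), (a, 5, v, u), (c, 8, n, m), (m, 5, c, x), (m, 5, m, p), (m, 5, p, d), (m, 5, u, q), (m, 5, v, u), (u, 8, n, m), (w, 8, n, m)}.
Joining (R ⋈ U) and P on B yields {(a, 5, c, x, 13, 5), (a, 5, c, x, 13, 8), (a, 5, m, p, 13, 5), (a, 5, m, p, 13, 8), (a, 5, p, d, 13, 5), (a, 5, p, d, 13, 8), (a, 5, u, q, 13, 5), (a, 5, u, q, 13, 8), (a, 5, v, u, 13, 5), (a, 5, v, u, 13, 8), (m, 5, c, x, 5, 9), (m, 5, m, p, 5, 9), (m, 5, p, d, 5, 9), (m, 5, u, q, 5, 9), (m, 5, v, u, 5, 9), (u, 8, n, m, 15, 37), (w, 8, n, m, 30, 18)}.
Selection B ≠ u: {(a, 5, c, x, 13, 5), (a, 5, c, x, 13, 8), (a, 5, m, p, 13, 5), (a, 5, m, p, 13, 8), (a, 5, p, d, 13, 5), (a, 5, p, d, 13, 8), (a, 5, u, q, 13, 5), (a, 5, u, q, 13, 8), (a, 5, v, u, 13, 5), (a, 5, v, u, 13, 8), (m, 5, c, x, 5, 9), (m, 5, m, p, 5, 9), (m, 5, p, d, 5, 9), (m, 5, u, q, 5, 9), (m, 5, v, u, 5, 9), (w, 8, n, m, 30, 18)}
Selection G ≠ q: {(a, 5, c, x, 13, 5), (a, 5, c, x, 13, 8), (a, 5, m, p, 13, 5), (a, 5, m, p, 13, 8), (a, 5, p, d, 13, 5), (a, 5, p, d, 13, 8), (a, 5, v, u, 13, 5), (a, 5, v, u, 13, 8), (m, 5, c, x, 5, 9), (m, 5, m, p, 5, 9), (m, 5, p, d, 5, 9), (m, 5, v, u, 5, 9), (w, 8, n, m, 30, 18)}
π[C, B]: project onto (C, B) (10 duplicate(s) eliminated) → {(13, a), (30, w), (5, m)}

{(13, a), (30, w), (5, m)}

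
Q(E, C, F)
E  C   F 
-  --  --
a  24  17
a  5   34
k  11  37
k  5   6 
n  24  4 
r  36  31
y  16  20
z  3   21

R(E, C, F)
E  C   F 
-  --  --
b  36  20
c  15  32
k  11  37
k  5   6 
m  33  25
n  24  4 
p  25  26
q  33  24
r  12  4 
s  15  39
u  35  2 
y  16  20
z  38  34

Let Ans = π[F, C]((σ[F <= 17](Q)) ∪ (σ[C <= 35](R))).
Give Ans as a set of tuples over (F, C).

σ[F <= 17]: keep tuples satisfying F <= 17 → {(a, 24, 17), (k, 5, 6), (n, 24, 4)}
σ[C <= 35]: keep tuples satisfying C <= 35 → {(c, 15, 32), (k, 11, 37), (k, 5, 6), (m, 33, 25), (n, 24, 4), (p, 25, 26), (q, 33, 24), (r, 12, 4), (s, 15, 39), (u, 35, 2), (y, 16, 20)}
Set union of the two operands is {(a, 24, 17), (c, 15, 32), (k, 11, 37), (k, 5, 6), (m, 33, 25), (n, 24, 4), (p, 25, 26), (q, 33, 24), (r, 12, 4), (s, 15, 39), (u, 35, 2), (y, 16, 20)}.
Projecting to F, C: {(17, 24), (2, 35), (20, 16), (24, 33), (25, 33), (26, 25), (32, 15), (37, 11), (39, 15), (4, 12), (4, 24), (6, 5)}

{(17, 24), (2, 35), (20, 16), (24, 33), (25, 33), (26, 25), (32, 15), (37, 11), (39, 15), (4, 12), (4, 24), (6, 5)}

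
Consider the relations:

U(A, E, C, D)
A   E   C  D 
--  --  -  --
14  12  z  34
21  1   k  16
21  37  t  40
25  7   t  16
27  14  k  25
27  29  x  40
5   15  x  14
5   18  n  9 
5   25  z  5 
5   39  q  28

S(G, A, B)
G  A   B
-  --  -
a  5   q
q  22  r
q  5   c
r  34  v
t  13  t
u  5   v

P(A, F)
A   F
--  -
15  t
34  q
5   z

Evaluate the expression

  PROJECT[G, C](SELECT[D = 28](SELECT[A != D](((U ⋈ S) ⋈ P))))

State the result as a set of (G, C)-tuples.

{(a, q), (q, q), (u, q)}

Joining U and S on A yields {(5, 15, x, 14, a, q), (5, 15, x, 14, q, c), (5, 15, x, 14, u, v), (5, 18, n, 9, a, q), (5, 18, n, 9, q, c), (5, 18, n, 9, u, v), (5, 25, z, 5, a, q), (5, 25, z, 5, q, c), (5, 25, z, 5, u, v), (5, 39, q, 28, a, q), (5, 39, q, 28, q, c), (5, 39, q, 28, u, v)}.
Joining (U ⋈ S) and P on A yields {(5, 15, x, 14, a, q, z), (5, 15, x, 14, q, c, z), (5, 15, x, 14, u, v, z), (5, 18, n, 9, a, q, z), (5, 18, n, 9, q, c, z), (5, 18, n, 9, u, v, z), (5, 25, z, 5, a, q, z), (5, 25, z, 5, q, c, z), (5, 25, z, 5, u, v, z), (5, 39, q, 28, a, q, z), (5, 39, q, 28, q, c, z), (5, 39, q, 28, u, v, z)}.
Selection A != D: {(5, 15, x, 14, a, q, z), (5, 15, x, 14, q, c, z), (5, 15, x, 14, u, v, z), (5, 18, n, 9, a, q, z), (5, 18, n, 9, q, c, z), (5, 18, n, 9, u, v, z), (5, 39, q, 28, a, q, z), (5, 39, q, 28, q, c, z), (5, 39, q, 28, u, v, z)}
Selection D = 28: {(5, 39, q, 28, a, q, z), (5, 39, q, 28, q, c, z), (5, 39, q, 28, u, v, z)}
Keep only column(s) G, C: {(a, q), (q, q), (u, q)}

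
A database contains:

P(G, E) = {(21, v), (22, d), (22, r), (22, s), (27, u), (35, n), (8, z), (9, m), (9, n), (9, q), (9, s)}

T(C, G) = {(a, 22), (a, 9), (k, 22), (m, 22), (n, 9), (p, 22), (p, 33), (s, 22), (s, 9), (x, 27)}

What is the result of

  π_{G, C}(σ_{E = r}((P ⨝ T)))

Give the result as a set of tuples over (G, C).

{(22, a), (22, k), (22, m), (22, p), (22, s)}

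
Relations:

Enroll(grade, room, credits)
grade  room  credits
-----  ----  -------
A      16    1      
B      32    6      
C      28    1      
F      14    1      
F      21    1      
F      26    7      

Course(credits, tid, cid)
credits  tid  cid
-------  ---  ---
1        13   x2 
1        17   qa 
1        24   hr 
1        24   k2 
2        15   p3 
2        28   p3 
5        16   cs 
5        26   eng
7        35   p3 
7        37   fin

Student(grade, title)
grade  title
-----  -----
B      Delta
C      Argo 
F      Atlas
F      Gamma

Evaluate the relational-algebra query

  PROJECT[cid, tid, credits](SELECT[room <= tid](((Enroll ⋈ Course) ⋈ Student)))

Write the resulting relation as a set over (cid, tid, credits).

Natural join on credits: {(A, 16, 1, 13, x2), (A, 16, 1, 17, qa), (A, 16, 1, 24, hr), (A, 16, 1, 24, k2), (C, 28, 1, 13, x2), (C, 28, 1, 17, qa), (C, 28, 1, 24, hr), (C, 28, 1, 24, k2), (F, 14, 1, 13, x2), (F, 14, 1, 17, qa), (F, 14, 1, 24, hr), (F, 14, 1, 24, k2), (F, 21, 1, 13, x2), (F, 21, 1, 17, qa), (F, 21, 1, 24, hr), (F, 21, 1, 24, k2), (F, 26, 7, 35, p3), (F, 26, 7, 37, fin)}
Natural join on grade: {(C, 28, 1, 13, x2, Argo), (C, 28, 1, 17, qa, Argo), (C, 28, 1, 24, hr, Argo), (C, 28, 1, 24, k2, Argo), (F, 14, 1, 13, x2, Atlas), (F, 14, 1, 13, x2, Gamma), (F, 14, 1, 17, qa, Atlas), (F, 14, 1, 17, qa, Gamma), (F, 14, 1, 24, hr, Atlas), (F, 14, 1, 24, hr, Gamma), (F, 14, 1, 24, k2, Atlas), (F, 14, 1, 24, k2, Gamma), (F, 21, 1, 13, x2, Atlas), (F, 21, 1, 13, x2, Gamma), (F, 21, 1, 17, qa, Atlas), (F, 21, 1, 17, qa, Gamma), (F, 21, 1, 24, hr, Atlas), (F, 21, 1, 24, hr, Gamma), (F, 21, 1, 24, k2, Atlas), (F, 21, 1, 24, k2, Gamma), (F, 26, 7, 35, p3, Atlas), (F, 26, 7, 35, p3, Gamma), (F, 26, 7, 37, fin, Atlas), (F, 26, 7, 37, fin, Gamma)}
Apply σ_{room <= tid}; surviving tuples: {(F, 14, 1, 17, qa, Atlas), (F, 14, 1, 17, qa, Gamma), (F, 14, 1, 24, hr, Atlas), (F, 14, 1, 24, hr, Gamma), (F, 14, 1, 24, k2, Atlas), (F, 14, 1, 24, k2, Gamma), (F, 21, 1, 24, hr, Atlas), (F, 21, 1, 24, hr, Gamma), (F, 21, 1, 24, k2, Atlas), (F, 21, 1, 24, k2, Gamma), (F, 26, 7, 35, p3, Atlas), (F, 26, 7, 35, p3, Gamma), (F, 26, 7, 37, fin, Atlas), (F, 26, 7, 37, fin, Gamma)}
π[cid, tid, credits]: project onto (cid, tid, credits) (9 duplicate(s) eliminated) → {(fin, 37, 7), (hr, 24, 1), (k2, 24, 1), (p3, 35, 7), (qa, 17, 1)}

{(fin, 37, 7), (hr, 24, 1), (k2, 24, 1), (p3, 35, 7), (qa, 17, 1)}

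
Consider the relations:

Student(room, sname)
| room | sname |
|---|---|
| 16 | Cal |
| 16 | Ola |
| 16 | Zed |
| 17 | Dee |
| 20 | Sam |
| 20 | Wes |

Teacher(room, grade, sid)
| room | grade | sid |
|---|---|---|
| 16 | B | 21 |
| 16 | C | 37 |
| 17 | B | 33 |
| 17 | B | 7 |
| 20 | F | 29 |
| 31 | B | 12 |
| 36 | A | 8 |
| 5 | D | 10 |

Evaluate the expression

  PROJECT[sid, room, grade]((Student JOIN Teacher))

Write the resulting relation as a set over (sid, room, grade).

Natural join on room: {(16, Cal, B, 21), (16, Cal, C, 37), (16, Ola, B, 21), (16, Ola, C, 37), (16, Zed, B, 21), (16, Zed, C, 37), (17, Dee, B, 33), (17, Dee, B, 7), (20, Sam, F, 29), (20, Wes, F, 29)}
Projecting to sid, room, grade (5 duplicate(s) eliminated): {(21, 16, B), (29, 20, F), (33, 17, B), (37, 16, C), (7, 17, B)}

{(21, 16, B), (29, 20, F), (33, 17, B), (37, 16, C), (7, 17, B)}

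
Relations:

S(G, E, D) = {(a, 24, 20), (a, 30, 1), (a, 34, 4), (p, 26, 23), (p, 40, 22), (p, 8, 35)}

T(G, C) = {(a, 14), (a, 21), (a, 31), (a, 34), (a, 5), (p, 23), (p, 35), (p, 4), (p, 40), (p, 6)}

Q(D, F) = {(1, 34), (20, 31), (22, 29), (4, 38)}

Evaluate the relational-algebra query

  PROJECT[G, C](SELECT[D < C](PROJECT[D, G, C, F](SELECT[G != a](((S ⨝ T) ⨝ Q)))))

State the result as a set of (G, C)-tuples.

{(p, 23), (p, 35), (p, 40)}

Natural join on G: {(a, 24, 20, 14), (a, 24, 20, 21), (a, 24, 20, 31), (a, 24, 20, 34), (a, 24, 20, 5), (a, 30, 1, 14), (a, 30, 1, 21), (a, 30, 1, 31), (a, 30, 1, 34), (a, 30, 1, 5), (a, 34, 4, 14), (a, 34, 4, 21), (a, 34, 4, 31), (a, 34, 4, 34), (a, 34, 4, 5), (p, 26, 23, 23), (p, 26, 23, 35), (p, 26, 23, 4), (p, 26, 23, 40), (p, 26, 23, 6), (p, 40, 22, 23), (p, 40, 22, 35), (p, 40, 22, 4), (p, 40, 22, 40), (p, 40, 22, 6), (p, 8, 35, 23), (p, 8, 35, 35), (p, 8, 35, 4), (p, 8, 35, 40), (p, 8, 35, 6)}
Natural join on D: {(a, 24, 20, 14, 31), (a, 24, 20, 21, 31), (a, 24, 20, 31, 31), (a, 24, 20, 34, 31), (a, 24, 20, 5, 31), (a, 30, 1, 14, 34), (a, 30, 1, 21, 34), (a, 30, 1, 31, 34), (a, 30, 1, 34, 34), (a, 30, 1, 5, 34), (a, 34, 4, 14, 38), (a, 34, 4, 21, 38), (a, 34, 4, 31, 38), (a, 34, 4, 34, 38), (a, 34, 4, 5, 38), (p, 40, 22, 23, 29), (p, 40, 22, 35, 29), (p, 40, 22, 4, 29), (p, 40, 22, 40, 29), (p, 40, 22, 6, 29)}
Selection G != a: {(p, 40, 22, 23, 29), (p, 40, 22, 35, 29), (p, 40, 22, 4, 29), (p, 40, 22, 40, 29), (p, 40, 22, 6, 29)}
Projecting to D, G, C, F: {(22, p, 23, 29), (22, p, 35, 29), (22, p, 4, 29), (22, p, 40, 29), (22, p, 6, 29)}
Selection D < C: {(22, p, 23, 29), (22, p, 35, 29), (22, p, 40, 29)}
Projecting to G, C: {(p, 23), (p, 35), (p, 40)}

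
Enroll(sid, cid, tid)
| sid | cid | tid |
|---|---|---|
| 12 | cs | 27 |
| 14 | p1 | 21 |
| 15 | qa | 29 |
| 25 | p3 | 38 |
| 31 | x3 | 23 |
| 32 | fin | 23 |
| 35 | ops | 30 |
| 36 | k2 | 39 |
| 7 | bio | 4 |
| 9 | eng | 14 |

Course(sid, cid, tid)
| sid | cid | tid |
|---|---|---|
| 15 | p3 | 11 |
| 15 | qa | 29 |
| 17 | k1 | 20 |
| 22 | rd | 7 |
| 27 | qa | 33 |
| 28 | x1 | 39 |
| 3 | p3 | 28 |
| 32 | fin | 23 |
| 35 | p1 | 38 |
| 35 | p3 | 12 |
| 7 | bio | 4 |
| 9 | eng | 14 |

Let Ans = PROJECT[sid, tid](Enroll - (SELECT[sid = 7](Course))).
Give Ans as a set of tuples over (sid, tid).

Filtering on sid = 7 leaves {(7, bio, 4)}.
Taking the difference: {(12, cs, 27), (14, p1, 21), (15, qa, 29), (25, p3, 38), (31, x3, 23), (32, fin, 23), (35, ops, 30), (36, k2, 39), (9, eng, 14)}
Keep only column(s) sid, tid: {(12, 27), (14, 21), (15, 29), (25, 38), (31, 23), (32, 23), (35, 30), (36, 39), (9, 14)}

{(12, 27), (14, 21), (15, 29), (25, 38), (31, 23), (32, 23), (35, 30), (36, 39), (9, 14)}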